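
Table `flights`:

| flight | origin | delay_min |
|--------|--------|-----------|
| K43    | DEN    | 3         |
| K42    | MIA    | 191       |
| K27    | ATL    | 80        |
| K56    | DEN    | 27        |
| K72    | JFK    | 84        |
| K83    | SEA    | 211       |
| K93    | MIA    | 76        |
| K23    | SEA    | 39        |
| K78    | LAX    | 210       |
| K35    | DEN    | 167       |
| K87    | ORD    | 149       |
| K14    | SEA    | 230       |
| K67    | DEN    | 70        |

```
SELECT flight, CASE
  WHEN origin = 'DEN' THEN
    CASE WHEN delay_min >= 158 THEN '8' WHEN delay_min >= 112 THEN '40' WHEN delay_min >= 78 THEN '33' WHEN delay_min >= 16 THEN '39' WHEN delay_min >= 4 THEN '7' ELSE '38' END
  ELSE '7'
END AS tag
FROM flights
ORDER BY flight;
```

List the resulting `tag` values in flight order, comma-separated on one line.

flight=K14: origin='SEA' → outer ELSE → 7
flight=K23: origin='SEA' → outer ELSE → 7
flight=K27: origin='ATL' → outer ELSE → 7
flight=K35: origin='DEN' → inner[delay_min >= 158] → 8
flight=K42: origin='MIA' → outer ELSE → 7
flight=K43: origin='DEN' → inner[ELSE] → 38
flight=K56: origin='DEN' → inner[delay_min >= 16] → 39
flight=K67: origin='DEN' → inner[delay_min >= 16] → 39
flight=K72: origin='JFK' → outer ELSE → 7
flight=K78: origin='LAX' → outer ELSE → 7
flight=K83: origin='SEA' → outer ELSE → 7
flight=K87: origin='ORD' → outer ELSE → 7
flight=K93: origin='MIA' → outer ELSE → 7

7, 7, 7, 8, 7, 38, 39, 39, 7, 7, 7, 7, 7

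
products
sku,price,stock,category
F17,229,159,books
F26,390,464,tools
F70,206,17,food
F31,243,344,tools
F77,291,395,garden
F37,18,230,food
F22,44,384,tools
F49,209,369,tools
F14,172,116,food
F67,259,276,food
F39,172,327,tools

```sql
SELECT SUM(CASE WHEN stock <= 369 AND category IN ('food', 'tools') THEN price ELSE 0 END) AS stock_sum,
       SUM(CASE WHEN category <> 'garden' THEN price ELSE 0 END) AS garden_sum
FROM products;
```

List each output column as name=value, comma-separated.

[stock_sum: stock <= 369 AND category IN ('food', 'tools')]
sku=F17: ✗
sku=F26: ✗
sku=F70: ✓ → 206
sku=F31: ✓ → 243
sku=F77: ✗
sku=F37: ✓ → 18
sku=F22: ✗
sku=F49: ✓ → 209
sku=F14: ✓ → 172
sku=F67: ✓ → 259
sku=F39: ✓ → 172
stock_sum = 206 + 243 + 18 + 209 + 172 + 259 + 172 = 1279
—
[garden_sum: category <> 'garden']
sku=F17: ✓ → 229
sku=F26: ✓ → 390
sku=F70: ✓ → 206
sku=F31: ✓ → 243
sku=F77: ✗
sku=F37: ✓ → 18
sku=F22: ✓ → 44
sku=F49: ✓ → 209
sku=F14: ✓ → 172
sku=F67: ✓ → 259
sku=F39: ✓ → 172
garden_sum = 229 + 390 + 206 + 243 + 18 + 44 + 209 + 172 + 259 + 172 = 1942

stock_sum=1279, garden_sum=1942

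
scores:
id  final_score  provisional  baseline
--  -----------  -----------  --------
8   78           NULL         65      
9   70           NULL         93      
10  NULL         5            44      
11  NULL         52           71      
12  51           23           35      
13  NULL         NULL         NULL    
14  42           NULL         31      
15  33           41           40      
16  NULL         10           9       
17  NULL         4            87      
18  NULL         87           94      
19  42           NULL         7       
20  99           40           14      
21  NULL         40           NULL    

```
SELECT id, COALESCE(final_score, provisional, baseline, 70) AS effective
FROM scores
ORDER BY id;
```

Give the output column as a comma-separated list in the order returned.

78, 70, 5, 52, 51, 70, 42, 33, 10, 4, 87, 42, 99, 40

id=8: final_score=78 → 78
id=9: final_score=70 → 70
id=10: final_score=NULL, provisional=5 → 5
id=11: final_score=NULL, provisional=52 → 52
id=12: final_score=51 → 51
id=13: final_score=NULL, provisional=NULL, baseline=NULL, → literal 70 → 70
id=14: final_score=42 → 42
id=15: final_score=33 → 33
id=16: final_score=NULL, provisional=10 → 10
id=17: final_score=NULL, provisional=4 → 4
id=18: final_score=NULL, provisional=87 → 87
id=19: final_score=42 → 42
id=20: final_score=99 → 99
id=21: final_score=NULL, provisional=40 → 40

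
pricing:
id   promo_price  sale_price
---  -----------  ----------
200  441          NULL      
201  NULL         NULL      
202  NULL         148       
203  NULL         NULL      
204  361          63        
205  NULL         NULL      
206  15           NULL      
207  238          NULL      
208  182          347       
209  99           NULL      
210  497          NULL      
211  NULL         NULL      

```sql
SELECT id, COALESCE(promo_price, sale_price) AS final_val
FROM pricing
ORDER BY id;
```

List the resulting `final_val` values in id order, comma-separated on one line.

id=200: promo_price=441 → 441
id=201: promo_price=NULL, sale_price=NULL (all NULL) → NULL
id=202: promo_price=NULL, sale_price=148 → 148
id=203: promo_price=NULL, sale_price=NULL (all NULL) → NULL
id=204: promo_price=361 → 361
id=205: promo_price=NULL, sale_price=NULL (all NULL) → NULL
id=206: promo_price=15 → 15
id=207: promo_price=238 → 238
id=208: promo_price=182 → 182
id=209: promo_price=99 → 99
id=210: promo_price=497 → 497
id=211: promo_price=NULL, sale_price=NULL (all NULL) → NULL

441, NULL, 148, NULL, 361, NULL, 15, 238, 182, 99, 497, NULL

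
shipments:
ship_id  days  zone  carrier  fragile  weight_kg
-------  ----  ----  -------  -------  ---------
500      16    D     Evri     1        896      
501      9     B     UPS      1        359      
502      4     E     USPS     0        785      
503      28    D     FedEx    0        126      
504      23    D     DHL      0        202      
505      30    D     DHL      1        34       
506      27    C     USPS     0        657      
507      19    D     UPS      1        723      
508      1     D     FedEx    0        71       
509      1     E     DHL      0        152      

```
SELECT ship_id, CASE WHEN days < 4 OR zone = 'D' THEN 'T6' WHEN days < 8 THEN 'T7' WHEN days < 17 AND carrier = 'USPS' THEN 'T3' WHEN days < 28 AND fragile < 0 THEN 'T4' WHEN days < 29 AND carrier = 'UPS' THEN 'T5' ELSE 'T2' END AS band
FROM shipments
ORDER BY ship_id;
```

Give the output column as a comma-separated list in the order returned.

T6, T5, T7, T6, T6, T6, T2, T6, T6, T6

ship_id=500: days < 4 OR zone = 'D' → T6
ship_id=501: days < 29 AND carrier = 'UPS' → T5
ship_id=502: days < 8 → T7
ship_id=503: days < 4 OR zone = 'D' → T6
ship_id=504: days < 4 OR zone = 'D' → T6
ship_id=505: days < 4 OR zone = 'D' → T6
ship_id=506: ELSE → T2
ship_id=507: days < 4 OR zone = 'D' → T6
ship_id=508: days < 4 OR zone = 'D' → T6
ship_id=509: days < 4 OR zone = 'D' → T6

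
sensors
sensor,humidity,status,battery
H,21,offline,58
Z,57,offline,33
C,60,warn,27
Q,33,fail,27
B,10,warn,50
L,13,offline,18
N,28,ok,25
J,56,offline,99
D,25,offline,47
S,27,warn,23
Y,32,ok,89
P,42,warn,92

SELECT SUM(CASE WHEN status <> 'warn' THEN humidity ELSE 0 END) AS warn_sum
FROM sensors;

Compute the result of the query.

265

sensor=H: ✓ → 21
sensor=Z: ✓ → 57
sensor=C: ✗
sensor=Q: ✓ → 33
sensor=B: ✗
sensor=L: ✓ → 13
sensor=N: ✓ → 28
sensor=J: ✓ → 56
sensor=D: ✓ → 25
sensor=S: ✗
sensor=Y: ✓ → 32
sensor=P: ✗
warn_sum = 21 + 57 + 33 + 13 + 28 + 56 + 25 + 32 = 265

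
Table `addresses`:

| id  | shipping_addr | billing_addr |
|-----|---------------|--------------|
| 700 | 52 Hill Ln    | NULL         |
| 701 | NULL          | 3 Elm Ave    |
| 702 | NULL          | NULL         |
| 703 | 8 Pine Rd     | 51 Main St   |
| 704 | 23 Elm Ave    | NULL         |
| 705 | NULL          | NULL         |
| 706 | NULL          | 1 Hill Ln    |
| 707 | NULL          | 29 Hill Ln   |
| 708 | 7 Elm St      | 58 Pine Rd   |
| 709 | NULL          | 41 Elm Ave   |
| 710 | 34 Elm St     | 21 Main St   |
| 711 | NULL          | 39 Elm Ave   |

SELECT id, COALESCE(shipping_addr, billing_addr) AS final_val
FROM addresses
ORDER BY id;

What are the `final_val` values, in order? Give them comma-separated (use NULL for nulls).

id=700: shipping_addr=52 Hill Ln → 52 Hill Ln
id=701: shipping_addr=NULL, billing_addr=3 Elm Ave → 3 Elm Ave
id=702: shipping_addr=NULL, billing_addr=NULL (all NULL) → NULL
id=703: shipping_addr=8 Pine Rd → 8 Pine Rd
id=704: shipping_addr=23 Elm Ave → 23 Elm Ave
id=705: shipping_addr=NULL, billing_addr=NULL (all NULL) → NULL
id=706: shipping_addr=NULL, billing_addr=1 Hill Ln → 1 Hill Ln
id=707: shipping_addr=NULL, billing_addr=29 Hill Ln → 29 Hill Ln
id=708: shipping_addr=7 Elm St → 7 Elm St
id=709: shipping_addr=NULL, billing_addr=41 Elm Ave → 41 Elm Ave
id=710: shipping_addr=34 Elm St → 34 Elm St
id=711: shipping_addr=NULL, billing_addr=39 Elm Ave → 39 Elm Ave

52 Hill Ln, 3 Elm Ave, NULL, 8 Pine Rd, 23 Elm Ave, NULL, 1 Hill Ln, 29 Hill Ln, 7 Elm St, 41 Elm Ave, 34 Elm St, 39 Elm Ave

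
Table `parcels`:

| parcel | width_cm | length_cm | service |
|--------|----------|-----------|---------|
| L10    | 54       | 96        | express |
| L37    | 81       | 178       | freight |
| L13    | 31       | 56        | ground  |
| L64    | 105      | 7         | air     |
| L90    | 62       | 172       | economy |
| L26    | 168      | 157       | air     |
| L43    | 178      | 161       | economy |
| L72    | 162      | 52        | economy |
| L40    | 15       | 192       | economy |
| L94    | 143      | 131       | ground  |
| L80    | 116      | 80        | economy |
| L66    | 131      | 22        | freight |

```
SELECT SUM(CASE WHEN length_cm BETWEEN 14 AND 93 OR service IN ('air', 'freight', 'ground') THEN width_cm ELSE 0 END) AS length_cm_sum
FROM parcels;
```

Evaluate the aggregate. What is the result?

937

parcel=L10: ✗
parcel=L37: ✓ → 81
parcel=L13: ✓ → 31
parcel=L64: ✓ → 105
parcel=L90: ✗
parcel=L26: ✓ → 168
parcel=L43: ✗
parcel=L72: ✓ → 162
parcel=L40: ✗
parcel=L94: ✓ → 143
parcel=L80: ✓ → 116
parcel=L66: ✓ → 131
length_cm_sum = 81 + 31 + 105 + 168 + 162 + 143 + 116 + 131 = 937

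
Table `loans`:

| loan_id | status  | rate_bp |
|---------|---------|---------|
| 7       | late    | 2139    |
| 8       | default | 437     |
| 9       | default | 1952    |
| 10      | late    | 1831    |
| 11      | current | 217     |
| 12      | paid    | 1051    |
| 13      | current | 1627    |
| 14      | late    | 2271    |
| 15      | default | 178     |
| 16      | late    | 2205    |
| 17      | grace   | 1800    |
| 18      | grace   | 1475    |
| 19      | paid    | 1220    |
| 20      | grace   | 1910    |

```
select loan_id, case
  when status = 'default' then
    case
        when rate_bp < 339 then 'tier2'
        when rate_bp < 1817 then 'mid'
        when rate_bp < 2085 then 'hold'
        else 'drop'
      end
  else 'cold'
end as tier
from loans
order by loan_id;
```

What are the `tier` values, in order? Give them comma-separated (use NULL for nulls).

cold, mid, hold, cold, cold, cold, cold, cold, tier2, cold, cold, cold, cold, cold

loan_id=7: status='late' → outer ELSE → cold
loan_id=8: status='default' → inner[rate_bp < 1817] → mid
loan_id=9: status='default' → inner[rate_bp < 2085] → hold
loan_id=10: status='late' → outer ELSE → cold
loan_id=11: status='current' → outer ELSE → cold
loan_id=12: status='paid' → outer ELSE → cold
loan_id=13: status='current' → outer ELSE → cold
loan_id=14: status='late' → outer ELSE → cold
loan_id=15: status='default' → inner[rate_bp < 339] → tier2
loan_id=16: status='late' → outer ELSE → cold
loan_id=17: status='grace' → outer ELSE → cold
loan_id=18: status='grace' → outer ELSE → cold
loan_id=19: status='paid' → outer ELSE → cold
loan_id=20: status='grace' → outer ELSE → cold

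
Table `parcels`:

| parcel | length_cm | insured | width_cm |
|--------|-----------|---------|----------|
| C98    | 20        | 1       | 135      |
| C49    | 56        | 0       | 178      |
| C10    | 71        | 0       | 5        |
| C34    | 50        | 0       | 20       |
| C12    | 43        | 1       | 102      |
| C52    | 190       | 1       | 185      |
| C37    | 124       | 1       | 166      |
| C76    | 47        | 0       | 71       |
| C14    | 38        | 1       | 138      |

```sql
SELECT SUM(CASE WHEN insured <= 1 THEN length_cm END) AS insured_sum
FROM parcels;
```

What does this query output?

parcel=C98: ✓ → 20
parcel=C49: ✓ → 56
parcel=C10: ✓ → 71
parcel=C34: ✓ → 50
parcel=C12: ✓ → 43
parcel=C52: ✓ → 190
parcel=C37: ✓ → 124
parcel=C76: ✓ → 47
parcel=C14: ✓ → 38
insured_sum = 20 + 56 + 71 + 50 + 43 + 190 + 124 + 47 + 38 = 639

639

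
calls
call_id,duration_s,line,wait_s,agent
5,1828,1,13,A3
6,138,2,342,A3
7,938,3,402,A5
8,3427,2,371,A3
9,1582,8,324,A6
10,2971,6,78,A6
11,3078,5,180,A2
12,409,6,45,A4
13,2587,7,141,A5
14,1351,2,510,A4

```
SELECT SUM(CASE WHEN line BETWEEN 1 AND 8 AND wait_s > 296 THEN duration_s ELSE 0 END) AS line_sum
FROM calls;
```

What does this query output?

7436

call_id=5: ✗
call_id=6: ✓ → 138
call_id=7: ✓ → 938
call_id=8: ✓ → 3427
call_id=9: ✓ → 1582
call_id=10: ✗
call_id=11: ✗
call_id=12: ✗
call_id=13: ✗
call_id=14: ✓ → 1351
line_sum = 138 + 938 + 3427 + 1582 + 1351 = 7436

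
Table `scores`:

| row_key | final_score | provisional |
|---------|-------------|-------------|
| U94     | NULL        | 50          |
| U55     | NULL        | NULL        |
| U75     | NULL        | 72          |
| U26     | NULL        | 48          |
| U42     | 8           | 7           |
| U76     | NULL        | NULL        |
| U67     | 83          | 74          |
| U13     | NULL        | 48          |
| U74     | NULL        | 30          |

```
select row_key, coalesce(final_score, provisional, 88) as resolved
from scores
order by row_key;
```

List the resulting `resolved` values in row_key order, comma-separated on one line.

48, 48, 8, 88, 83, 30, 72, 88, 50

row_key=U13: final_score=NULL, provisional=48 → 48
row_key=U26: final_score=NULL, provisional=48 → 48
row_key=U42: final_score=8 → 8
row_key=U55: final_score=NULL, provisional=NULL, → literal 88 → 88
row_key=U67: final_score=83 → 83
row_key=U74: final_score=NULL, provisional=30 → 30
row_key=U75: final_score=NULL, provisional=72 → 72
row_key=U76: final_score=NULL, provisional=NULL, → literal 88 → 88
row_key=U94: final_score=NULL, provisional=50 → 50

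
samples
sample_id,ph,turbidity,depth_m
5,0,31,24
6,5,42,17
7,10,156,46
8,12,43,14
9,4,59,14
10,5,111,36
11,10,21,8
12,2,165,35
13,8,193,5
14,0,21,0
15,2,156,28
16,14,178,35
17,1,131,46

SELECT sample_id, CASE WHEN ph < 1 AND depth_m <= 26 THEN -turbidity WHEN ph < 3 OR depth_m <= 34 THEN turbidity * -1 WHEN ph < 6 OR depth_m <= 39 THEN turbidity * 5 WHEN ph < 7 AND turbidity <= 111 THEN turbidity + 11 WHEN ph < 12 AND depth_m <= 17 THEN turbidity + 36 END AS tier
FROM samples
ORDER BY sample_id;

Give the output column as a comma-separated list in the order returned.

-31, -42, NULL, -43, -59, 555, -21, -165, -193, -21, -156, 890, -131

sample_id=5: ph < 1 AND depth_m <= 26 → -31
sample_id=6: ph < 3 OR depth_m <= 34 → -42
sample_id=7: (no match → NULL) → NULL
sample_id=8: ph < 3 OR depth_m <= 34 → -43
sample_id=9: ph < 3 OR depth_m <= 34 → -59
sample_id=10: ph < 6 OR depth_m <= 39 → 555
sample_id=11: ph < 3 OR depth_m <= 34 → -21
sample_id=12: ph < 3 OR depth_m <= 34 → -165
sample_id=13: ph < 3 OR depth_m <= 34 → -193
sample_id=14: ph < 1 AND depth_m <= 26 → -21
sample_id=15: ph < 3 OR depth_m <= 34 → -156
sample_id=16: ph < 6 OR depth_m <= 39 → 890
sample_id=17: ph < 3 OR depth_m <= 34 → -131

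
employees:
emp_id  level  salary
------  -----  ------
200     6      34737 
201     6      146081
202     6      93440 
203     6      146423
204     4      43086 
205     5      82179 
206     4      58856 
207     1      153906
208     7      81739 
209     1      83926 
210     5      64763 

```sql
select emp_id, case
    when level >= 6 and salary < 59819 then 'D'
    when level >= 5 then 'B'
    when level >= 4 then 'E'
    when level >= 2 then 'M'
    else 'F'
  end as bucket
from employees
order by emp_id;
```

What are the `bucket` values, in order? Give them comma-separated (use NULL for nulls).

D, B, B, B, E, B, E, F, B, F, B

emp_id=200: level >= 6 and salary < 59819 → D
emp_id=201: level >= 5 → B
emp_id=202: level >= 5 → B
emp_id=203: level >= 5 → B
emp_id=204: level >= 4 → E
emp_id=205: level >= 5 → B
emp_id=206: level >= 4 → E
emp_id=207: ELSE → F
emp_id=208: level >= 5 → B
emp_id=209: ELSE → F
emp_id=210: level >= 5 → B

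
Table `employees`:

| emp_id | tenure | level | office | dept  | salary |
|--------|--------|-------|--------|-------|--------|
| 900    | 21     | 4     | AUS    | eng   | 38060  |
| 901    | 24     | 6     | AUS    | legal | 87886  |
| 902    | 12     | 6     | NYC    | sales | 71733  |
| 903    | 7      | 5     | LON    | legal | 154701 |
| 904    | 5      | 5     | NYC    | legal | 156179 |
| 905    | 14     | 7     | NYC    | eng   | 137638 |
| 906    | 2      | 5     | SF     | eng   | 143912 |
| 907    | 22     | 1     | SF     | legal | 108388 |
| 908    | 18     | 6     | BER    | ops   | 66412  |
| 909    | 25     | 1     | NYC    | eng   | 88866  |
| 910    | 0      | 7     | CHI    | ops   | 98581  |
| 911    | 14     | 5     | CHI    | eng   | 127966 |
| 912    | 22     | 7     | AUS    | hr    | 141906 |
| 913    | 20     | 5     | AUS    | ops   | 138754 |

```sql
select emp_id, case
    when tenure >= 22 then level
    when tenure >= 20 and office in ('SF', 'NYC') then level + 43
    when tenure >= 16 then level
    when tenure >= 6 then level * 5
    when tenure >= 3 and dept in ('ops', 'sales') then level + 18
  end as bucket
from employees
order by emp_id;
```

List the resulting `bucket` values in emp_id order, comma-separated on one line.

emp_id=900: tenure >= 16 → 4
emp_id=901: tenure >= 22 → 6
emp_id=902: tenure >= 6 → 30
emp_id=903: tenure >= 6 → 25
emp_id=904: (no match → NULL) → NULL
emp_id=905: tenure >= 6 → 35
emp_id=906: (no match → NULL) → NULL
emp_id=907: tenure >= 22 → 1
emp_id=908: tenure >= 16 → 6
emp_id=909: tenure >= 22 → 1
emp_id=910: (no match → NULL) → NULL
emp_id=911: tenure >= 6 → 25
emp_id=912: tenure >= 22 → 7
emp_id=913: tenure >= 16 → 5

4, 6, 30, 25, NULL, 35, NULL, 1, 6, 1, NULL, 25, 7, 5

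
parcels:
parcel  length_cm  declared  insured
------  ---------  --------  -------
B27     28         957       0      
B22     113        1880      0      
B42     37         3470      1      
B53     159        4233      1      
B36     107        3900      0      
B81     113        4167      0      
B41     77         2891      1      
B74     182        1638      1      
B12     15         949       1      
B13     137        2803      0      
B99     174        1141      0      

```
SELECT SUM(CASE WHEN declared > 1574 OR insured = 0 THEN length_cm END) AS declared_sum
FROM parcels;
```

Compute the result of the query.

parcel=B27: ✓ → 28
parcel=B22: ✓ → 113
parcel=B42: ✓ → 37
parcel=B53: ✓ → 159
parcel=B36: ✓ → 107
parcel=B81: ✓ → 113
parcel=B41: ✓ → 77
parcel=B74: ✓ → 182
parcel=B12: ✗
parcel=B13: ✓ → 137
parcel=B99: ✓ → 174
declared_sum = 28 + 113 + 37 + 159 + 107 + 113 + 77 + 182 + 137 + 174 = 1127

1127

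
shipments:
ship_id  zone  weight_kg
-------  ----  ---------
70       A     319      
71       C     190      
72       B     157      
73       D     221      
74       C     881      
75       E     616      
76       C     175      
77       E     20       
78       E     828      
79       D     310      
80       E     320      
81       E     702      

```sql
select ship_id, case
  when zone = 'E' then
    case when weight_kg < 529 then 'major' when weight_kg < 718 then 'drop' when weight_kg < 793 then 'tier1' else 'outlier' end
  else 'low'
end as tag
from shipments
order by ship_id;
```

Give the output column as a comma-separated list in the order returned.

ship_id=70: zone='A' → outer ELSE → low
ship_id=71: zone='C' → outer ELSE → low
ship_id=72: zone='B' → outer ELSE → low
ship_id=73: zone='D' → outer ELSE → low
ship_id=74: zone='C' → outer ELSE → low
ship_id=75: zone='E' → inner[weight_kg < 718] → drop
ship_id=76: zone='C' → outer ELSE → low
ship_id=77: zone='E' → inner[weight_kg < 529] → major
ship_id=78: zone='E' → inner[ELSE] → outlier
ship_id=79: zone='D' → outer ELSE → low
ship_id=80: zone='E' → inner[weight_kg < 529] → major
ship_id=81: zone='E' → inner[weight_kg < 718] → drop

low, low, low, low, low, drop, low, major, outlier, low, major, drop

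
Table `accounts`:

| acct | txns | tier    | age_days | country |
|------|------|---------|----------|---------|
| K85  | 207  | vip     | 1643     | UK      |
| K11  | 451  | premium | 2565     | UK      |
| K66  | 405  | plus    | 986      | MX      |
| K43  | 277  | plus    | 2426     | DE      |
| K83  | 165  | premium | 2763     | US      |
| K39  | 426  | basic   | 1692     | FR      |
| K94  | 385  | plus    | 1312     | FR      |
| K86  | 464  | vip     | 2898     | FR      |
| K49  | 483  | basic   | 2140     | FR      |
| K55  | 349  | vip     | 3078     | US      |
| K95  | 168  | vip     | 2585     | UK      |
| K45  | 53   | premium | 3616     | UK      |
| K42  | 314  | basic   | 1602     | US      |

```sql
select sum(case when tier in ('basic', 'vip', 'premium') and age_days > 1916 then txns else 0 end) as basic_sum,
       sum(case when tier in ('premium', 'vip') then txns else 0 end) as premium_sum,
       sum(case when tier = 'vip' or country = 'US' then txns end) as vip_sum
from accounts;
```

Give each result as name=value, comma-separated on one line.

[basic_sum: tier in ('basic', 'vip', 'premium') and age_days > 1916]
acct=K85: ✗
acct=K11: ✓ → 451
acct=K66: ✗
acct=K43: ✗
acct=K83: ✓ → 165
acct=K39: ✗
acct=K94: ✗
acct=K86: ✓ → 464
acct=K49: ✓ → 483
acct=K55: ✓ → 349
acct=K95: ✓ → 168
acct=K45: ✓ → 53
acct=K42: ✗
basic_sum = 451 + 165 + 464 + 483 + 349 + 168 + 53 = 2133
—
[premium_sum: tier in ('premium', 'vip')]
acct=K85: ✓ → 207
acct=K11: ✓ → 451
acct=K66: ✗
acct=K43: ✗
acct=K83: ✓ → 165
acct=K39: ✗
acct=K94: ✗
acct=K86: ✓ → 464
acct=K49: ✗
acct=K55: ✓ → 349
acct=K95: ✓ → 168
acct=K45: ✓ → 53
acct=K42: ✗
premium_sum = 207 + 451 + 165 + 464 + 349 + 168 + 53 = 1857
—
[vip_sum: tier = 'vip' or country = 'US']
acct=K85: ✓ → 207
acct=K11: ✗
acct=K66: ✗
acct=K43: ✗
acct=K83: ✓ → 165
acct=K39: ✗
acct=K94: ✗
acct=K86: ✓ → 464
acct=K49: ✗
acct=K55: ✓ → 349
acct=K95: ✓ → 168
acct=K45: ✗
acct=K42: ✓ → 314
vip_sum = 207 + 165 + 464 + 349 + 168 + 314 = 1667

basic_sum=2133, premium_sum=1857, vip_sum=1667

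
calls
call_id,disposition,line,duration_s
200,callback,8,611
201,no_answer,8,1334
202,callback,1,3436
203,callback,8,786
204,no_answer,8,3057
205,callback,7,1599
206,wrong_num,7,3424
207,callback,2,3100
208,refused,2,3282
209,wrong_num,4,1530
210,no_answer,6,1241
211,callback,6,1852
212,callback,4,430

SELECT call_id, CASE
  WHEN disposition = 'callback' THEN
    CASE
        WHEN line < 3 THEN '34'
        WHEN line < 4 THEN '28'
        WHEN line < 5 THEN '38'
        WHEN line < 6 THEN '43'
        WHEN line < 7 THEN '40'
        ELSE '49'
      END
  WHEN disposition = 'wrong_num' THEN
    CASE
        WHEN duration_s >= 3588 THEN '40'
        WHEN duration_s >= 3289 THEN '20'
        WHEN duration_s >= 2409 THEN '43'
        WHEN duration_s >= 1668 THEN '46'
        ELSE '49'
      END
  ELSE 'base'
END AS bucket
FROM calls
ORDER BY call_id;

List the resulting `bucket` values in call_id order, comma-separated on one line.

49, base, 34, 49, base, 49, 20, 34, base, 49, base, 40, 38

call_id=200: disposition='callback' → inner[ELSE] → 49
call_id=201: disposition='no_answer' → outer ELSE → base
call_id=202: disposition='callback' → inner[line < 3] → 34
call_id=203: disposition='callback' → inner[ELSE] → 49
call_id=204: disposition='no_answer' → outer ELSE → base
call_id=205: disposition='callback' → inner[ELSE] → 49
call_id=206: disposition='wrong_num' → inner[duration_s >= 3289] → 20
call_id=207: disposition='callback' → inner[line < 3] → 34
call_id=208: disposition='refused' → outer ELSE → base
call_id=209: disposition='wrong_num' → inner[ELSE] → 49
call_id=210: disposition='no_answer' → outer ELSE → base
call_id=211: disposition='callback' → inner[line < 7] → 40
call_id=212: disposition='callback' → inner[line < 5] → 38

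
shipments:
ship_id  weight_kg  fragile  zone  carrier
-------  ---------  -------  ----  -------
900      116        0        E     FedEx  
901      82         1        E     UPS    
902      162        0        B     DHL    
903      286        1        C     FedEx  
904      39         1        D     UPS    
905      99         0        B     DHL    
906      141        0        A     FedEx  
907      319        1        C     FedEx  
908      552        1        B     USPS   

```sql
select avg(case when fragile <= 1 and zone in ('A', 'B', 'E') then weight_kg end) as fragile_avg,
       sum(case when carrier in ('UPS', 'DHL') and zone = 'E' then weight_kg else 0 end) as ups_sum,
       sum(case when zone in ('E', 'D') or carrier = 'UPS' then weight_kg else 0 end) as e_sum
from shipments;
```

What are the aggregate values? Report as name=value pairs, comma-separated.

[fragile_avg: fragile <= 1 and zone in ('A', 'B', 'E')]
ship_id=900: ✓ → 116
ship_id=901: ✓ → 82
ship_id=902: ✓ → 162
ship_id=903: ✗
ship_id=904: ✗
ship_id=905: ✓ → 99
ship_id=906: ✓ → 141
ship_id=907: ✗
ship_id=908: ✓ → 552
fragile_avg = (116 + 82 + 162 + 99 + 141 + 552) / 6 = 192
—
[ups_sum: carrier in ('UPS', 'DHL') and zone = 'E']
ship_id=900: ✗
ship_id=901: ✓ → 82
ship_id=902: ✗
ship_id=903: ✗
ship_id=904: ✗
ship_id=905: ✗
ship_id=906: ✗
ship_id=907: ✗
ship_id=908: ✗
ups_sum = 82
—
[e_sum: zone in ('E', 'D') or carrier = 'UPS']
ship_id=900: ✓ → 116
ship_id=901: ✓ → 82
ship_id=902: ✗
ship_id=903: ✗
ship_id=904: ✓ → 39
ship_id=905: ✗
ship_id=906: ✗
ship_id=907: ✗
ship_id=908: ✗
e_sum = 116 + 82 + 39 = 237

fragile_avg=192, ups_sum=82, e_sum=237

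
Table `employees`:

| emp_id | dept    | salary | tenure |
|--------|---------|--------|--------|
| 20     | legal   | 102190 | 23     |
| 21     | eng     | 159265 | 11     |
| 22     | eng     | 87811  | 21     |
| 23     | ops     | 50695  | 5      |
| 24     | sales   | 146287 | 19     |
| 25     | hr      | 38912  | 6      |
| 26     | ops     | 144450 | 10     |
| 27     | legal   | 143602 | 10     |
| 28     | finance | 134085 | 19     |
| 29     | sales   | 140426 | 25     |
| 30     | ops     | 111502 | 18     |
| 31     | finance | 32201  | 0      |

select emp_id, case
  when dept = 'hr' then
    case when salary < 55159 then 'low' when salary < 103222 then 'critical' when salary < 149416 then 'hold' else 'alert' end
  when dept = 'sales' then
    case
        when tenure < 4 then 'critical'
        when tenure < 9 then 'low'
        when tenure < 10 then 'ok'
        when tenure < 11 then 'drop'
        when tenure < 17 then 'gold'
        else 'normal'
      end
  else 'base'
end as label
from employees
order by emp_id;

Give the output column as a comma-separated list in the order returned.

emp_id=20: dept='legal' → outer ELSE → base
emp_id=21: dept='eng' → outer ELSE → base
emp_id=22: dept='eng' → outer ELSE → base
emp_id=23: dept='ops' → outer ELSE → base
emp_id=24: dept='sales' → inner[ELSE] → normal
emp_id=25: dept='hr' → inner[salary < 55159] → low
emp_id=26: dept='ops' → outer ELSE → base
emp_id=27: dept='legal' → outer ELSE → base
emp_id=28: dept='finance' → outer ELSE → base
emp_id=29: dept='sales' → inner[ELSE] → normal
emp_id=30: dept='ops' → outer ELSE → base
emp_id=31: dept='finance' → outer ELSE → base

base, base, base, base, normal, low, base, base, base, normal, base, base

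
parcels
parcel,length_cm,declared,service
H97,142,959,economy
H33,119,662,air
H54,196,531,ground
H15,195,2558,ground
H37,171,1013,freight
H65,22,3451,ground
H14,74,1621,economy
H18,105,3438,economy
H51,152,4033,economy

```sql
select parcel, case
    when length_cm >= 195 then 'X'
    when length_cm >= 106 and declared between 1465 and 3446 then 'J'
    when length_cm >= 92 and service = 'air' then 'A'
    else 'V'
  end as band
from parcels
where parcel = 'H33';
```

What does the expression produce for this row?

A

parcel = H33: length_cm=119, declared=662, service=air.
length_cm >= 195 → false
length_cm >= 106 and declared between 1465 and 3446 → false
length_cm >= 92 and service = 'air' → true → A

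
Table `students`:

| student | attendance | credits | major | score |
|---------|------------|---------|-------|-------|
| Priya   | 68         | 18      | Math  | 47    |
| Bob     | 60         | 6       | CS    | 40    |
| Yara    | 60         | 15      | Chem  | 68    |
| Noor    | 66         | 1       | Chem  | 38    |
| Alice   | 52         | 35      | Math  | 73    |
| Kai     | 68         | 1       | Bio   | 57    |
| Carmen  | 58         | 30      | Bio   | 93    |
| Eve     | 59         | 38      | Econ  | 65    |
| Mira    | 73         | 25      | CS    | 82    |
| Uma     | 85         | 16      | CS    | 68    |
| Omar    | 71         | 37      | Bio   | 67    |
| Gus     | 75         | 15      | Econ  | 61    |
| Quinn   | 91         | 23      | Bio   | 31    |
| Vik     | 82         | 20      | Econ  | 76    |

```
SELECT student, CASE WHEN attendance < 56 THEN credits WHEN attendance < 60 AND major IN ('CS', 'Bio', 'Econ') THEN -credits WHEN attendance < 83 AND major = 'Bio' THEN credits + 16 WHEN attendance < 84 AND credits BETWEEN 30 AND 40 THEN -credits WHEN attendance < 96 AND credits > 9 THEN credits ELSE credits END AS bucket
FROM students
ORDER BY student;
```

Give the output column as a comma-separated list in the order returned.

35, 6, -30, -38, 15, 17, 25, 1, 53, 18, 23, 16, 20, 15

student=Alice: attendance < 56 → 35
student=Bob: ELSE → 6
student=Carmen: attendance < 60 AND major IN ('CS', 'Bio', 'Econ') → -30
student=Eve: attendance < 60 AND major IN ('CS', 'Bio', 'Econ') → -38
student=Gus: attendance < 96 AND credits > 9 → 15
student=Kai: attendance < 83 AND major = 'Bio' → 17
student=Mira: attendance < 96 AND credits > 9 → 25
student=Noor: ELSE → 1
student=Omar: attendance < 83 AND major = 'Bio' → 53
student=Priya: attendance < 96 AND credits > 9 → 18
student=Quinn: attendance < 96 AND credits > 9 → 23
student=Uma: attendance < 96 AND credits > 9 → 16
student=Vik: attendance < 96 AND credits > 9 → 20
student=Yara: attendance < 96 AND credits > 9 → 15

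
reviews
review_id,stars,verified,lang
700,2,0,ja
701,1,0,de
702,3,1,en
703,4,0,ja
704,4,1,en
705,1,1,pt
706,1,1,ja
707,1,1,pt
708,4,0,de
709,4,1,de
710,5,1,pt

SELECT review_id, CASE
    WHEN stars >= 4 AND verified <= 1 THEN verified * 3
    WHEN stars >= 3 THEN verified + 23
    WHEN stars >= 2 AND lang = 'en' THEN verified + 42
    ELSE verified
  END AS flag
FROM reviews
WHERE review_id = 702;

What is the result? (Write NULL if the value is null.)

review_id = 702: stars=3, verified=1, lang=en.
stars >= 4 AND verified <= 1 → false
stars >= 3 → true → 24

24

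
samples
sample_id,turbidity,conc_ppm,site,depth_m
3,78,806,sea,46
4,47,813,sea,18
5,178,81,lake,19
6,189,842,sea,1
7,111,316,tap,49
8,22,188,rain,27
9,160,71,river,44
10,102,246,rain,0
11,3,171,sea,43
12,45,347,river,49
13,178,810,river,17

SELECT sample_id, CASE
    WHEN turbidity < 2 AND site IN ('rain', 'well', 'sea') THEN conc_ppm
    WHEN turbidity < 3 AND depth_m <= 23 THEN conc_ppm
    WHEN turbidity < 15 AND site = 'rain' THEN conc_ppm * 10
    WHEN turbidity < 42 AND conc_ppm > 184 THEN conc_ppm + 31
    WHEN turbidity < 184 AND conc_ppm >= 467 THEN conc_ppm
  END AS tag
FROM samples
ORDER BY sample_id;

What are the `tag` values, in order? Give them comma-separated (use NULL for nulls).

806, 813, NULL, NULL, NULL, 219, NULL, NULL, NULL, NULL, 810

sample_id=3: turbidity < 184 AND conc_ppm >= 467 → 806
sample_id=4: turbidity < 184 AND conc_ppm >= 467 → 813
sample_id=5: (no match → NULL) → NULL
sample_id=6: (no match → NULL) → NULL
sample_id=7: (no match → NULL) → NULL
sample_id=8: turbidity < 42 AND conc_ppm > 184 → 219
sample_id=9: (no match → NULL) → NULL
sample_id=10: (no match → NULL) → NULL
sample_id=11: (no match → NULL) → NULL
sample_id=12: (no match → NULL) → NULL
sample_id=13: turbidity < 184 AND conc_ppm >= 467 → 810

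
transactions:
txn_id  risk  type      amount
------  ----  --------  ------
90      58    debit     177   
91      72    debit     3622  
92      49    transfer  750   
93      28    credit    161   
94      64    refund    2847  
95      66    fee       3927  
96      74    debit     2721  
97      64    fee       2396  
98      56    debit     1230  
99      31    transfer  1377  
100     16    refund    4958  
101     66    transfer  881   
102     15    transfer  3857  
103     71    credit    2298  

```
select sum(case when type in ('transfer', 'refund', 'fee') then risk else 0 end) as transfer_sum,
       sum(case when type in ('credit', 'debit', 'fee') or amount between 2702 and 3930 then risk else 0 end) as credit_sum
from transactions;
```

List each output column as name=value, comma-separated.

[transfer_sum: type in ('transfer', 'refund', 'fee')]
txn_id=90: ✗
txn_id=91: ✗
txn_id=92: ✓ → 49
txn_id=93: ✗
txn_id=94: ✓ → 64
txn_id=95: ✓ → 66
txn_id=96: ✗
txn_id=97: ✓ → 64
txn_id=98: ✗
txn_id=99: ✓ → 31
txn_id=100: ✓ → 16
txn_id=101: ✓ → 66
txn_id=102: ✓ → 15
txn_id=103: ✗
transfer_sum = 49 + 64 + 66 + 64 + 31 + 16 + 66 + 15 = 371
—
[credit_sum: type in ('credit', 'debit', 'fee') or amount between 2702 and 3930]
txn_id=90: ✓ → 58
txn_id=91: ✓ → 72
txn_id=92: ✗
txn_id=93: ✓ → 28
txn_id=94: ✓ → 64
txn_id=95: ✓ → 66
txn_id=96: ✓ → 74
txn_id=97: ✓ → 64
txn_id=98: ✓ → 56
txn_id=99: ✗
txn_id=100: ✗
txn_id=101: ✗
txn_id=102: ✓ → 15
txn_id=103: ✓ → 71
credit_sum = 58 + 72 + 28 + 64 + 66 + 74 + 64 + 56 + 15 + 71 = 568

transfer_sum=371, credit_sum=568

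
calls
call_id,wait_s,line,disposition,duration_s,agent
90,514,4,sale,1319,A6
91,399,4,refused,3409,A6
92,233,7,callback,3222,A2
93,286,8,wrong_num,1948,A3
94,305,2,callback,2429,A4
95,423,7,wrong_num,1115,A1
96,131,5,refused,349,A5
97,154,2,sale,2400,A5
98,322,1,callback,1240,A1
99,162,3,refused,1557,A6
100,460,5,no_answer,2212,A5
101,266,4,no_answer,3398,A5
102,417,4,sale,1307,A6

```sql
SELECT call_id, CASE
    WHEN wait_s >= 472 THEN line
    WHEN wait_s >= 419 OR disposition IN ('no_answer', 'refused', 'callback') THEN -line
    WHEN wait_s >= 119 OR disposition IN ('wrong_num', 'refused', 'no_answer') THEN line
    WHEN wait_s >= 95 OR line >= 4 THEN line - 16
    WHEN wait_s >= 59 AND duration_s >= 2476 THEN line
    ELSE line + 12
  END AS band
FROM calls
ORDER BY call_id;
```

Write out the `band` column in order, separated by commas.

call_id=90: wait_s >= 472 → 4
call_id=91: wait_s >= 419 OR disposition IN ('no_answer', 'refused', 'callback') → -4
call_id=92: wait_s >= 419 OR disposition IN ('no_answer', 'refused', 'callback') → -7
call_id=93: wait_s >= 119 OR disposition IN ('wrong_num', 'refused', 'no_answer') → 8
call_id=94: wait_s >= 419 OR disposition IN ('no_answer', 'refused', 'callback') → -2
call_id=95: wait_s >= 419 OR disposition IN ('no_answer', 'refused', 'callback') → -7
call_id=96: wait_s >= 419 OR disposition IN ('no_answer', 'refused', 'callback') → -5
call_id=97: wait_s >= 119 OR disposition IN ('wrong_num', 'refused', 'no_answer') → 2
call_id=98: wait_s >= 419 OR disposition IN ('no_answer', 'refused', 'callback') → -1
call_id=99: wait_s >= 419 OR disposition IN ('no_answer', 'refused', 'callback') → -3
call_id=100: wait_s >= 419 OR disposition IN ('no_answer', 'refused', 'callback') → -5
call_id=101: wait_s >= 419 OR disposition IN ('no_answer', 'refused', 'callback') → -4
call_id=102: wait_s >= 119 OR disposition IN ('wrong_num', 'refused', 'no_answer') → 4

4, -4, -7, 8, -2, -7, -5, 2, -1, -3, -5, -4, 4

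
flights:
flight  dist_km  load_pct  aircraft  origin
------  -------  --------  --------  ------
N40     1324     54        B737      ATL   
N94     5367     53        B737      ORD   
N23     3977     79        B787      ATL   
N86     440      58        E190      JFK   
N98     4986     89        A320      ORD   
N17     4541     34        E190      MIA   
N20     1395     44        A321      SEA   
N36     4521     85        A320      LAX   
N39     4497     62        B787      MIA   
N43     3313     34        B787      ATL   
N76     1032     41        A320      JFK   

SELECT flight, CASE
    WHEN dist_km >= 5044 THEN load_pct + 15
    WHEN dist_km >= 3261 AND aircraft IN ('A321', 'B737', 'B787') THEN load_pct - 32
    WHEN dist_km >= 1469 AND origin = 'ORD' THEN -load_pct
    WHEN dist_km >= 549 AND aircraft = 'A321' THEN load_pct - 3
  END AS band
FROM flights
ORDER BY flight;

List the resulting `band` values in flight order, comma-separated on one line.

flight=N17: (no match → NULL) → NULL
flight=N20: dist_km >= 549 AND aircraft = 'A321' → 41
flight=N23: dist_km >= 3261 AND aircraft IN ('A321', 'B737', 'B787') → 47
flight=N36: (no match → NULL) → NULL
flight=N39: dist_km >= 3261 AND aircraft IN ('A321', 'B737', 'B787') → 30
flight=N40: (no match → NULL) → NULL
flight=N43: dist_km >= 3261 AND aircraft IN ('A321', 'B737', 'B787') → 2
flight=N76: (no match → NULL) → NULL
flight=N86: (no match → NULL) → NULL
flight=N94: dist_km >= 5044 → 68
flight=N98: dist_km >= 1469 AND origin = 'ORD' → -89

NULL, 41, 47, NULL, 30, NULL, 2, NULL, NULL, 68, -89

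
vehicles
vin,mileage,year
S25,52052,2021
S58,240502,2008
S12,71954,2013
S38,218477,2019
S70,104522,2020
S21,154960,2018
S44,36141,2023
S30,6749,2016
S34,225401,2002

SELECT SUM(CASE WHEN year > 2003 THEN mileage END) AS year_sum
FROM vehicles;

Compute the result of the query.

885357

vin=S25: ✓ → 52052
vin=S58: ✓ → 240502
vin=S12: ✓ → 71954
vin=S38: ✓ → 218477
vin=S70: ✓ → 104522
vin=S21: ✓ → 154960
vin=S44: ✓ → 36141
vin=S30: ✓ → 6749
vin=S34: ✗
year_sum = 52052 + 240502 + 71954 + 218477 + 104522 + 154960 + 36141 + 6749 = 885357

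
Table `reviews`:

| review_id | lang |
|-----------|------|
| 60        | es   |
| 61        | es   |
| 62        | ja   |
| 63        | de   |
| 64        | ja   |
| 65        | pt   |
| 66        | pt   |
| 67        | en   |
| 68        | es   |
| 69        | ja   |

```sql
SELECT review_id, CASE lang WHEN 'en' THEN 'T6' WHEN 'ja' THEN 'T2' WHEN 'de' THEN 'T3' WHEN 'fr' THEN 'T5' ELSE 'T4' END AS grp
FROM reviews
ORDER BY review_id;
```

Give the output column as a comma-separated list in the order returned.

review_id=60: ELSE → T4
review_id=61: ELSE → T4
review_id=62: lang='ja' → T2
review_id=63: lang='de' → T3
review_id=64: lang='ja' → T2
review_id=65: ELSE → T4
review_id=66: ELSE → T4
review_id=67: lang='en' → T6
review_id=68: ELSE → T4
review_id=69: lang='ja' → T2

T4, T4, T2, T3, T2, T4, T4, T6, T4, T2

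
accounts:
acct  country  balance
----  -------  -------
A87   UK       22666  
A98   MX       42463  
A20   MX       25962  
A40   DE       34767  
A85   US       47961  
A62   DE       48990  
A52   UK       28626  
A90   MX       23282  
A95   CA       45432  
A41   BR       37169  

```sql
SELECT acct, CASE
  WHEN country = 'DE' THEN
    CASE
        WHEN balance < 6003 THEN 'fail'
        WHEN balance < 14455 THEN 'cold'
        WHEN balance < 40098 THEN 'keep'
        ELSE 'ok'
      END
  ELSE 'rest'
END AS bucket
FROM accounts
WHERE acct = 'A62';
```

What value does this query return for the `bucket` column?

acct = A62: country=DE, balance=48990.
country='DE' → inner[ELSE] → ok

ok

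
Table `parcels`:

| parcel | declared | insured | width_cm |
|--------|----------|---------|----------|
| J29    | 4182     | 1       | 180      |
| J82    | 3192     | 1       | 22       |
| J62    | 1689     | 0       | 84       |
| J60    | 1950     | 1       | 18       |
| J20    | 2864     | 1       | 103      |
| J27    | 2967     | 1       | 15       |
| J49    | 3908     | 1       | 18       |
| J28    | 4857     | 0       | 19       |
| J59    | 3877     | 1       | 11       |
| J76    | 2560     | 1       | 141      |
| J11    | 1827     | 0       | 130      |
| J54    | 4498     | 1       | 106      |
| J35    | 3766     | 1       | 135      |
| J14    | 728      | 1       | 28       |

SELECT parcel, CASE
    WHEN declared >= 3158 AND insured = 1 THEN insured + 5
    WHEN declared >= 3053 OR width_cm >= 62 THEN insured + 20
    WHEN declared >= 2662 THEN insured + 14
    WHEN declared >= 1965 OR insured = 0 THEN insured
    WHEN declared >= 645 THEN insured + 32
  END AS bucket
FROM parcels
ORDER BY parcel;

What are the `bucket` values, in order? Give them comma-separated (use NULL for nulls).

parcel=J11: declared >= 3053 OR width_cm >= 62 → 20
parcel=J14: declared >= 645 → 33
parcel=J20: declared >= 3053 OR width_cm >= 62 → 21
parcel=J27: declared >= 2662 → 15
parcel=J28: declared >= 3053 OR width_cm >= 62 → 20
parcel=J29: declared >= 3158 AND insured = 1 → 6
parcel=J35: declared >= 3158 AND insured = 1 → 6
parcel=J49: declared >= 3158 AND insured = 1 → 6
parcel=J54: declared >= 3158 AND insured = 1 → 6
parcel=J59: declared >= 3158 AND insured = 1 → 6
parcel=J60: declared >= 645 → 33
parcel=J62: declared >= 3053 OR width_cm >= 62 → 20
parcel=J76: declared >= 3053 OR width_cm >= 62 → 21
parcel=J82: declared >= 3158 AND insured = 1 → 6

20, 33, 21, 15, 20, 6, 6, 6, 6, 6, 33, 20, 21, 6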